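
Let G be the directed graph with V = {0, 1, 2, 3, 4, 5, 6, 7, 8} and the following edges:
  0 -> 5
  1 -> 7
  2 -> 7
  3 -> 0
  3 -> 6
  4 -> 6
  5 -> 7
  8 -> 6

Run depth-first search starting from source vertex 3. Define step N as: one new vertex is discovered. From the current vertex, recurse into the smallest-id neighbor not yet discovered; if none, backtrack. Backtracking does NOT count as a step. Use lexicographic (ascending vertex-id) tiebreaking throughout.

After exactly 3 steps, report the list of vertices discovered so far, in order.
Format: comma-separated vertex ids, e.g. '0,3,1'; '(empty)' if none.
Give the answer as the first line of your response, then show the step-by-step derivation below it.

3,0,5

step 1: discover 3; path=3; order=3
step 2: discover 0; path=3>0; order=3,0
step 3: discover 5; path=3>0>5; order=3,0,5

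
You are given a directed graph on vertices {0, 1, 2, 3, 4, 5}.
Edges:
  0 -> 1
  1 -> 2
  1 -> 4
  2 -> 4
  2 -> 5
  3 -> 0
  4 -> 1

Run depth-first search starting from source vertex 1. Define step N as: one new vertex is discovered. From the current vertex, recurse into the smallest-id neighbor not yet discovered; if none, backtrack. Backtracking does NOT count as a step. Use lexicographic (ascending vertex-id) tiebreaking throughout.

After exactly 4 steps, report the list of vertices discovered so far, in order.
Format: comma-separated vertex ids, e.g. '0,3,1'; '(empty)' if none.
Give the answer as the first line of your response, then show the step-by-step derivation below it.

1,2,4,5

step 1: discover 1; path=1; order=1
step 2: discover 2; path=1>2; order=1,2
step 3: discover 4; path=1>2>4; order=1,2,4
step 4: discover 5; path=1>2>5; order=1,2,4,5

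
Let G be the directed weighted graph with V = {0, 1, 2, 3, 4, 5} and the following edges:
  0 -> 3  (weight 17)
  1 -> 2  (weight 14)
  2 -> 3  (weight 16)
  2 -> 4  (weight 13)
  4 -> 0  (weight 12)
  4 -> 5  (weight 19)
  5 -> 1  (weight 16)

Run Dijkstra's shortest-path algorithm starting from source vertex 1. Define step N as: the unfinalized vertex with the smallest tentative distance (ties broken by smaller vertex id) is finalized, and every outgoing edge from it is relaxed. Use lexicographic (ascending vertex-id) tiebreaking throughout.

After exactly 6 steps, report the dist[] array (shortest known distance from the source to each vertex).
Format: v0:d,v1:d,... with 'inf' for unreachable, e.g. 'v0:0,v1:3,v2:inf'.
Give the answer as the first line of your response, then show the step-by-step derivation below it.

v0:39,v1:0,v2:14,v3:30,v4:27,v5:46

step 1: dist = v0:inf,v1:0,v2:14,v3:inf,v4:inf,v5:inf
step 2: dist = v0:inf,v1:0,v2:14,v3:30,v4:27,v5:inf
step 3: dist = v0:39,v1:0,v2:14,v3:30,v4:27,v5:46
step 4: dist = v0:39,v1:0,v2:14,v3:30,v4:27,v5:46
step 5: dist = v0:39,v1:0,v2:14,v3:30,v4:27,v5:46
step 6: dist = v0:39,v1:0,v2:14,v3:30,v4:27,v5:46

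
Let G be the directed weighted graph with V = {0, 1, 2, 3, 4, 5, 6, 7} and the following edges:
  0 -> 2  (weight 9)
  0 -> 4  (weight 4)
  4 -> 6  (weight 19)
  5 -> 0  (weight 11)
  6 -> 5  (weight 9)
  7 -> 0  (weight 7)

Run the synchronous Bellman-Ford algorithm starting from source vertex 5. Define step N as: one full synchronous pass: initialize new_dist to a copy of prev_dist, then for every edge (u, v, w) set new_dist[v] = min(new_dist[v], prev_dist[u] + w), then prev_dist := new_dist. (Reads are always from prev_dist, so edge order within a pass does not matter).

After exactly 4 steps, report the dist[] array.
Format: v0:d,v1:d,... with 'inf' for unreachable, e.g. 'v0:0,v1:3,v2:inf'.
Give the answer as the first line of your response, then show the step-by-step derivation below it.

v0:11,v1:inf,v2:20,v3:inf,v4:15,v5:0,v6:34,v7:inf

step 1: dist = v0:11,v1:inf,v2:inf,v3:inf,v4:inf,v5:0,v6:inf,v7:inf
step 2: dist = v0:11,v1:inf,v2:20,v3:inf,v4:15,v5:0,v6:inf,v7:inf
step 3: dist = v0:11,v1:inf,v2:20,v3:inf,v4:15,v5:0,v6:34,v7:inf
step 4: dist = v0:11,v1:inf,v2:20,v3:inf,v4:15,v5:0,v6:34,v7:inf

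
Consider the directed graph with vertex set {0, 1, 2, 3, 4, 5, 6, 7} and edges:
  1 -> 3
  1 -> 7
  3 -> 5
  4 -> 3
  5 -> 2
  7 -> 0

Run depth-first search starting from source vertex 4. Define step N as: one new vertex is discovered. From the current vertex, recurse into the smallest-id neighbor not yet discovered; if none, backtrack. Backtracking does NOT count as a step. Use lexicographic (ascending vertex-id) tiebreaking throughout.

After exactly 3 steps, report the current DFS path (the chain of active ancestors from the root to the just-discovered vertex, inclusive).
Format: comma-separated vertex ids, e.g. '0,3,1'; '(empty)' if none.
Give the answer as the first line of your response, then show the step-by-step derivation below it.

4,3,5

step 1: discover 4; path=4; order=4
step 2: discover 3; path=4>3; order=4,3
step 3: discover 5; path=4>3>5; order=4,3,5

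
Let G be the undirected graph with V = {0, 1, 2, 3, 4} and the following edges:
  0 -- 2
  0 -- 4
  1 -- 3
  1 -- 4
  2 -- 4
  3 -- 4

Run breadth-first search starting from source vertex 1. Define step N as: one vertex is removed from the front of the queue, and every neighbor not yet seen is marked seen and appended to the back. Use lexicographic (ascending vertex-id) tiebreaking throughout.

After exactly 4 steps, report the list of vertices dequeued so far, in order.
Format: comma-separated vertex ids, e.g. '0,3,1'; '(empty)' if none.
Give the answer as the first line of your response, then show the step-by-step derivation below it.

1,3,4,0

step 1: dequeue 1; queue=[3,4]; order=1
step 2: dequeue 3; queue=[4]; order=1,3
step 3: dequeue 4; queue=[0,2]; order=1,3,4
step 4: dequeue 0; queue=[2]; order=1,3,4,0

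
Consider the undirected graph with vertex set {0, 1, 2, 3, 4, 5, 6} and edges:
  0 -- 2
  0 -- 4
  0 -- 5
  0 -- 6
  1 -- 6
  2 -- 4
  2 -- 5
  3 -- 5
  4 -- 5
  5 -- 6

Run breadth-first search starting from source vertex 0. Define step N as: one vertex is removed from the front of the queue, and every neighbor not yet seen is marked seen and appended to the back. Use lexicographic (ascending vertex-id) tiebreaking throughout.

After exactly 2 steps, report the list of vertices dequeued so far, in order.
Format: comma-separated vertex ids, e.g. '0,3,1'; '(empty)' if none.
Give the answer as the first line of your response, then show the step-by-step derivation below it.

0,2

step 1: dequeue 0; queue=[2,4,5,6]; order=0
step 2: dequeue 2; queue=[4,5,6]; order=0,2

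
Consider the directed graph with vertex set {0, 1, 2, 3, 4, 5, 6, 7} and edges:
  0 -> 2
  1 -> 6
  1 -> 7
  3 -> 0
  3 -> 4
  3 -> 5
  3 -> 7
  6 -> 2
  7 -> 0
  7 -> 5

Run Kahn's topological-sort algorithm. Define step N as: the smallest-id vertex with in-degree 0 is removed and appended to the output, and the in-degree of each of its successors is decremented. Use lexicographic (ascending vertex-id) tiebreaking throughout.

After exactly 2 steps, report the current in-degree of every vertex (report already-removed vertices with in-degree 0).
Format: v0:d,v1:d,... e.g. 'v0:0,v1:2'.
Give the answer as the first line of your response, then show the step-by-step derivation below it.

v0:1,v1:0,v2:2,v3:0,v4:0,v5:1,v6:0,v7:0

step 1: output 1; order=[1]; indeg=(2,0,2,0,1,2,0,1)
step 2: output 3; order=[1,3]; indeg=(1,0,2,0,0,1,0,0)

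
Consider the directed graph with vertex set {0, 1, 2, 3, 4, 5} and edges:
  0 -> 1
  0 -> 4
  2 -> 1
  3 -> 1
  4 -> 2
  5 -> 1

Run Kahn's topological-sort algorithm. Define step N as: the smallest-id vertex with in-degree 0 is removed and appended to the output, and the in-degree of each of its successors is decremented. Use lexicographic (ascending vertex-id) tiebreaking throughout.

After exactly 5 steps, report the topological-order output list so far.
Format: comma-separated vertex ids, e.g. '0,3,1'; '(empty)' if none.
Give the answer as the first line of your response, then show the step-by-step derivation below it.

0,3,4,2,5

step 1: output 0; order=[0]; indeg=(0,3,1,0,0,0)
step 2: output 3; order=[0,3]; indeg=(0,2,1,0,0,0)
step 3: output 4; order=[0,3,4]; indeg=(0,2,0,0,0,0)
step 4: output 2; order=[0,3,4,2]; indeg=(0,1,0,0,0,0)
step 5: output 5; order=[0,3,4,2,5]; indeg=(0,0,0,0,0,0)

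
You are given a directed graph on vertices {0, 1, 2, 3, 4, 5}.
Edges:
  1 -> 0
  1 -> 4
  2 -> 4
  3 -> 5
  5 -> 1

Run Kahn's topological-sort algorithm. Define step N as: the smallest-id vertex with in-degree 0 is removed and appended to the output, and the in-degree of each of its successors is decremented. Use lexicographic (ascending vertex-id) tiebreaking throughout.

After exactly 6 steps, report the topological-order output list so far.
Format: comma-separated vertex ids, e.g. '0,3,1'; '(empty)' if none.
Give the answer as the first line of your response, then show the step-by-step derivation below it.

2,3,5,1,0,4

step 1: output 2; order=[2]; indeg=(1,1,0,0,1,1)
step 2: output 3; order=[2,3]; indeg=(1,1,0,0,1,0)
step 3: output 5; order=[2,3,5]; indeg=(1,0,0,0,1,0)
step 4: output 1; order=[2,3,5,1]; indeg=(0,0,0,0,0,0)
step 5: output 0; order=[2,3,5,1,0]; indeg=(0,0,0,0,0,0)
step 6: output 4; order=[2,3,5,1,0,4]; indeg=(0,0,0,0,0,0)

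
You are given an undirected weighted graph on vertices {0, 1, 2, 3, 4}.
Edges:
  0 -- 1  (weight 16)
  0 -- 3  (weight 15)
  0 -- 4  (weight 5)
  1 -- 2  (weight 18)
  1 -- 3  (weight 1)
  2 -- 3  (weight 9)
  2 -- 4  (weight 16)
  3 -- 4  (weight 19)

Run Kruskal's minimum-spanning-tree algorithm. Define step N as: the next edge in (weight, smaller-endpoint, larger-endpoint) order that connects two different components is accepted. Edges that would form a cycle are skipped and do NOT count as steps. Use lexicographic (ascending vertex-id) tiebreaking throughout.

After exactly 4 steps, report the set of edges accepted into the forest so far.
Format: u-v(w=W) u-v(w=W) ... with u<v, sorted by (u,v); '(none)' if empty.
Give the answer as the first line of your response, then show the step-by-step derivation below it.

0-3(w=15) 0-4(w=5) 1-3(w=1) 2-3(w=9)

step 1: add edge 1-3 (w=1); MST = {1-3(w=1)}
step 2: add edge 0-4 (w=5); MST = {0-4(w=5) 1-3(w=1)}
step 3: add edge 2-3 (w=9); MST = {0-4(w=5) 1-3(w=1) 2-3(w=9)}
step 4: add edge 0-3 (w=15); MST = {0-3(w=15) 0-4(w=5) 1-3(w=1) 2-3(w=9)}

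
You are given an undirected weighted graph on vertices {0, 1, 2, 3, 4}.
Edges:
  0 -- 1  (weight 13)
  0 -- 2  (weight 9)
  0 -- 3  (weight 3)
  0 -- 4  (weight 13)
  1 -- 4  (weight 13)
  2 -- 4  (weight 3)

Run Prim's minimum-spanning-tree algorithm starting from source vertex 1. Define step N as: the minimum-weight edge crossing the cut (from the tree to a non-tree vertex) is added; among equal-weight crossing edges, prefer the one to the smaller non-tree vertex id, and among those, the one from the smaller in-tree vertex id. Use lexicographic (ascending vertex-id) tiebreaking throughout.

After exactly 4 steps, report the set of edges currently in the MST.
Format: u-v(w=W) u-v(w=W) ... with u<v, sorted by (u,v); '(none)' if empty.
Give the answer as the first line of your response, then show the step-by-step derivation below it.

0-1(w=13) 0-2(w=9) 0-3(w=3) 2-4(w=3)

step 1: add edge 0-1 (w=13); MST = {0-1(w=13)}
step 2: add edge 0-3 (w=3); MST = {0-1(w=13) 0-3(w=3)}
step 3: add edge 0-2 (w=9); MST = {0-1(w=13) 0-2(w=9) 0-3(w=3)}
step 4: add edge 2-4 (w=3); MST = {0-1(w=13) 0-2(w=9) 0-3(w=3) 2-4(w=3)}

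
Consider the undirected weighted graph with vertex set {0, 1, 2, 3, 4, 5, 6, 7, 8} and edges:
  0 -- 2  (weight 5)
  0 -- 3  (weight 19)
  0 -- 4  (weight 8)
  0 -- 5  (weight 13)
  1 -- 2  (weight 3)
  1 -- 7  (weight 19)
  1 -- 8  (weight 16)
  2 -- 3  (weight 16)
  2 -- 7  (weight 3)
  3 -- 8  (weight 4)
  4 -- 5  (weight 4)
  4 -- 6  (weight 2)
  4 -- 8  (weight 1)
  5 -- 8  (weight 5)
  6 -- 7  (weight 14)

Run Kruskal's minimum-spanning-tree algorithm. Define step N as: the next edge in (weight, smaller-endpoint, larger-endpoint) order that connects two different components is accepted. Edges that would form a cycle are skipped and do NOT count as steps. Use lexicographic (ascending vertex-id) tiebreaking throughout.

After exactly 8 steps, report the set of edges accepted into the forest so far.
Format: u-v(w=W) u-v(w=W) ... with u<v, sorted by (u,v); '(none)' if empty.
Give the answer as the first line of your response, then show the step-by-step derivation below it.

0-2(w=5) 0-4(w=8) 1-2(w=3) 2-7(w=3) 3-8(w=4) 4-5(w=4) 4-6(w=2) 4-8(w=1)

step 1: add edge 4-8 (w=1); MST = {4-8(w=1)}
step 2: add edge 4-6 (w=2); MST = {4-6(w=2) 4-8(w=1)}
step 3: add edge 1-2 (w=3); MST = {1-2(w=3) 4-6(w=2) 4-8(w=1)}
step 4: add edge 2-7 (w=3); MST = {1-2(w=3) 2-7(w=3) 4-6(w=2) 4-8(w=1)}
step 5: add edge 3-8 (w=4); MST = {1-2(w=3) 2-7(w=3) 3-8(w=4) 4-6(w=2) 4-8(w=1)}
step 6: add edge 4-5 (w=4); MST = {1-2(w=3) 2-7(w=3) 3-8(w=4) 4-5(w=4) 4-6(w=2) 4-8(w=1)}
step 7: add edge 0-2 (w=5); MST = {0-2(w=5) 1-2(w=3) 2-7(w=3) 3-8(w=4) 4-5(w=4) 4-6(w=2) 4-8(w=1)}
step 8: add edge 0-4 (w=8); MST = {0-2(w=5) 0-4(w=8) 1-2(w=3) 2-7(w=3) 3-8(w=4) 4-5(w=4) 4-6(w=2) 4-8(w=1)}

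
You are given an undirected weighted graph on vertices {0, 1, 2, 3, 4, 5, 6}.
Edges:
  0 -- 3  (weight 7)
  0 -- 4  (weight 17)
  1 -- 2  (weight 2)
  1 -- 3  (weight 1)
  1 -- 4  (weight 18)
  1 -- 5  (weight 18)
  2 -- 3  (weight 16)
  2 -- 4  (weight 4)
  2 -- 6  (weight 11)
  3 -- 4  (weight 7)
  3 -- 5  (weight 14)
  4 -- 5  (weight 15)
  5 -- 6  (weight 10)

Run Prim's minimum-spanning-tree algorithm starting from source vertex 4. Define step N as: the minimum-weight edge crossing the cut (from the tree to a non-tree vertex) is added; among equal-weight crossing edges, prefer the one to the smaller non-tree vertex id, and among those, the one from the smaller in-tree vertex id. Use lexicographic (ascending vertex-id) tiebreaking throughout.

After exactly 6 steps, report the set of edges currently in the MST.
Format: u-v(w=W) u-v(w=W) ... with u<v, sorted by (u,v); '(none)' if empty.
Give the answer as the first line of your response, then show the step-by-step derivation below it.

0-3(w=7) 1-2(w=2) 1-3(w=1) 2-4(w=4) 2-6(w=11) 5-6(w=10)

step 1: add edge 2-4 (w=4); MST = {2-4(w=4)}
step 2: add edge 1-2 (w=2); MST = {1-2(w=2) 2-4(w=4)}
step 3: add edge 1-3 (w=1); MST = {1-2(w=2) 1-3(w=1) 2-4(w=4)}
step 4: add edge 0-3 (w=7); MST = {0-3(w=7) 1-2(w=2) 1-3(w=1) 2-4(w=4)}
step 5: add edge 2-6 (w=11); MST = {0-3(w=7) 1-2(w=2) 1-3(w=1) 2-4(w=4) 2-6(w=11)}
step 6: add edge 5-6 (w=10); MST = {0-3(w=7) 1-2(w=2) 1-3(w=1) 2-4(w=4) 2-6(w=11) 5-6(w=10)}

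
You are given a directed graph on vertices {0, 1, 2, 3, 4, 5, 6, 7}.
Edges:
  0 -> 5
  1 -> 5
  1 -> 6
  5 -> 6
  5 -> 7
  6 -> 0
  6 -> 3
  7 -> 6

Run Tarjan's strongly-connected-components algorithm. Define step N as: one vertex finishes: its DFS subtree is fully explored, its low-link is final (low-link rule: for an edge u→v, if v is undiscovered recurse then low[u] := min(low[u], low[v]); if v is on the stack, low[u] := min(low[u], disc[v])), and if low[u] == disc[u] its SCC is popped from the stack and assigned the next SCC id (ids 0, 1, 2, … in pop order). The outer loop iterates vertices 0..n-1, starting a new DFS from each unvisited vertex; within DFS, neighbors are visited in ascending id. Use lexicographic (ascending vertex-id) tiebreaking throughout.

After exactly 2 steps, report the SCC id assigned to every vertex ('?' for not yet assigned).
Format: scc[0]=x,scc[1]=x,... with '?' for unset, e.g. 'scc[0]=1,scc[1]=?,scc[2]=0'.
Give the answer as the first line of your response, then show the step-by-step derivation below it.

scc[0]=?,scc[1]=?,scc[2]=?,scc[3]=0,scc[4]=?,scc[5]=?,scc[6]=?,scc[7]=?

step 1: low=(low[0]=0,low[1]=?,low[2]=?,low[3]=3,low[4]=?,low[5]=1,low[6]=0,low[7]=?); scc=(scc[0]=?,scc[1]=?,scc[2]=?,scc[3]=0,scc[4]=?,scc[5]=?,scc[6]=?,scc[7]=?)
step 2: low=(low[0]=0,low[1]=?,low[2]=?,low[3]=3,low[4]=?,low[5]=1,low[6]=0,low[7]=?); scc=(scc[0]=?,scc[1]=?,scc[2]=?,scc[3]=0,scc[4]=?,scc[5]=?,scc[6]=?,scc[7]=?)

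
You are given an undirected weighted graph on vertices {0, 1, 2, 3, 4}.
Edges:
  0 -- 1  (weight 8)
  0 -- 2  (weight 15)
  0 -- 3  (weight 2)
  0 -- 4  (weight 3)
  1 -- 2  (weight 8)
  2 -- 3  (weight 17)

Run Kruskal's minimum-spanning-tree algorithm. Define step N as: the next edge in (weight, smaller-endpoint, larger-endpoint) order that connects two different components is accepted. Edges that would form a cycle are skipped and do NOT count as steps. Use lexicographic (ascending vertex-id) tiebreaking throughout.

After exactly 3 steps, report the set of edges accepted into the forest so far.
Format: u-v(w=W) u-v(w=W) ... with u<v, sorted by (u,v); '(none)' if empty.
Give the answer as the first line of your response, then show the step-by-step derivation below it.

0-1(w=8) 0-3(w=2) 0-4(w=3)

step 1: add edge 0-3 (w=2); MST = {0-3(w=2)}
step 2: add edge 0-4 (w=3); MST = {0-3(w=2) 0-4(w=3)}
step 3: add edge 0-1 (w=8); MST = {0-1(w=8) 0-3(w=2) 0-4(w=3)}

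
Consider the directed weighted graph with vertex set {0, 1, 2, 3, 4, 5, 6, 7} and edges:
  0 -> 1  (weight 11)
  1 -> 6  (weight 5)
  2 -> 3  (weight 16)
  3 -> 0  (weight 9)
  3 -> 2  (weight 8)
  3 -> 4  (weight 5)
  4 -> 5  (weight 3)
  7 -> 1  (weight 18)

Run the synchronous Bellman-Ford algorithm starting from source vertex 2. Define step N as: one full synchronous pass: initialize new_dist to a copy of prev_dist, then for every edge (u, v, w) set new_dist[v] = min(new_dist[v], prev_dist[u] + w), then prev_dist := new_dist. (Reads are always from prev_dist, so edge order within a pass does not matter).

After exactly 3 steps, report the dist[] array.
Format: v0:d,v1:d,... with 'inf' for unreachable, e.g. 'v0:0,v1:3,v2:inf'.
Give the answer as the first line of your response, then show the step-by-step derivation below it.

v0:25,v1:36,v2:0,v3:16,v4:21,v5:24,v6:inf,v7:inf

step 1: dist = v0:inf,v1:inf,v2:0,v3:16,v4:inf,v5:inf,v6:inf,v7:inf
step 2: dist = v0:25,v1:inf,v2:0,v3:16,v4:21,v5:inf,v6:inf,v7:inf
step 3: dist = v0:25,v1:36,v2:0,v3:16,v4:21,v5:24,v6:inf,v7:inf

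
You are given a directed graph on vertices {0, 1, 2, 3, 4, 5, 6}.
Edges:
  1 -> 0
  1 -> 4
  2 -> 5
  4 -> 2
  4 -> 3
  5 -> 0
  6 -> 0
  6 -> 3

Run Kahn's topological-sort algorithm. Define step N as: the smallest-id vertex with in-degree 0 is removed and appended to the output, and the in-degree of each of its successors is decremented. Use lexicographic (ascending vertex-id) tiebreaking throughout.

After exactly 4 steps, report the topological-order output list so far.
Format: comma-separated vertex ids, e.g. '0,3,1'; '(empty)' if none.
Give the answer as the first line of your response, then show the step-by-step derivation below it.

1,4,2,5

step 1: output 1; order=[1]; indeg=(2,0,1,2,0,1,0)
step 2: output 4; order=[1,4]; indeg=(2,0,0,1,0,1,0)
step 3: output 2; order=[1,4,2]; indeg=(2,0,0,1,0,0,0)
step 4: output 5; order=[1,4,2,5]; indeg=(1,0,0,1,0,0,0)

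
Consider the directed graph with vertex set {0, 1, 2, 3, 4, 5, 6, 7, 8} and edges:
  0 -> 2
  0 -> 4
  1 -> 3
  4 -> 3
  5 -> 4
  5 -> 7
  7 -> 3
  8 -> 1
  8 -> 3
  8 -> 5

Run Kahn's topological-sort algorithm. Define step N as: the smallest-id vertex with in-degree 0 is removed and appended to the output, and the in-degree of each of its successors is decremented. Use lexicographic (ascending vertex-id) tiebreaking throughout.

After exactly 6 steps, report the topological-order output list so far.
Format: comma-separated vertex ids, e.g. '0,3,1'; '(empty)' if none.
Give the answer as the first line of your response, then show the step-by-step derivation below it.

0,2,6,8,1,5

step 1: output 0; order=[0]; indeg=(0,1,0,4,1,1,0,1,0)
step 2: output 2; order=[0,2]; indeg=(0,1,0,4,1,1,0,1,0)
step 3: output 6; order=[0,2,6]; indeg=(0,1,0,4,1,1,0,1,0)
step 4: output 8; order=[0,2,6,8]; indeg=(0,0,0,3,1,0,0,1,0)
step 5: output 1; order=[0,2,6,8,1]; indeg=(0,0,0,2,1,0,0,1,0)
step 6: output 5; order=[0,2,6,8,1,5]; indeg=(0,0,0,2,0,0,0,0,0)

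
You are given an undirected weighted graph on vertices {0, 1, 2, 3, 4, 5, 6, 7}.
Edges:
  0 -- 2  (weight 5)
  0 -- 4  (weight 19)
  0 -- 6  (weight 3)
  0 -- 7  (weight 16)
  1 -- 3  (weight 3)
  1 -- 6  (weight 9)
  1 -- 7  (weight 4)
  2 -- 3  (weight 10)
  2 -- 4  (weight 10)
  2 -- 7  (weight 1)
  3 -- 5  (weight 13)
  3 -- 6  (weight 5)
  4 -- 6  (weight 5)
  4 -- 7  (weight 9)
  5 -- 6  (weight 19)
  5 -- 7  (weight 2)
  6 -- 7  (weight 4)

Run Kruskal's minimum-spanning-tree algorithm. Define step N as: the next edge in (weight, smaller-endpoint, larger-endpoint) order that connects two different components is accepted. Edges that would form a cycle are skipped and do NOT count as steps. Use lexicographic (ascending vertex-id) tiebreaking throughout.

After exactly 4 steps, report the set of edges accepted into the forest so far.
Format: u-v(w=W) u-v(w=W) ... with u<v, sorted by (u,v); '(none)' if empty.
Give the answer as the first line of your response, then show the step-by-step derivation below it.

0-6(w=3) 1-3(w=3) 2-7(w=1) 5-7(w=2)

step 1: add edge 2-7 (w=1); MST = {2-7(w=1)}
step 2: add edge 5-7 (w=2); MST = {2-7(w=1) 5-7(w=2)}
step 3: add edge 0-6 (w=3); MST = {0-6(w=3) 2-7(w=1) 5-7(w=2)}
step 4: add edge 1-3 (w=3); MST = {0-6(w=3) 1-3(w=3) 2-7(w=1) 5-7(w=2)}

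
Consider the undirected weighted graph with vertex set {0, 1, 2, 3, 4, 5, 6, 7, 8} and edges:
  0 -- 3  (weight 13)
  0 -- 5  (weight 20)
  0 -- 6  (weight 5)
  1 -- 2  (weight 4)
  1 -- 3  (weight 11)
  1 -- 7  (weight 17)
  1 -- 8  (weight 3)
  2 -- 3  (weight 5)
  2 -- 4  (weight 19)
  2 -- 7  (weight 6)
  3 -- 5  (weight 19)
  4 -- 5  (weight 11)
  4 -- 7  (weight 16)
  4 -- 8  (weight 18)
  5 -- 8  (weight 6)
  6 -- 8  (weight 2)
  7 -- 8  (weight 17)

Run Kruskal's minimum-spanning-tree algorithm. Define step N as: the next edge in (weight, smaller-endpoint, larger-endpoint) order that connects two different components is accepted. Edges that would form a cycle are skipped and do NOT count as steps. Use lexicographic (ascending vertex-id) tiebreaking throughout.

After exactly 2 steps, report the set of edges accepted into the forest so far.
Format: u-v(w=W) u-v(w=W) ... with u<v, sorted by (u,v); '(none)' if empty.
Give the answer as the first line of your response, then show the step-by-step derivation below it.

1-8(w=3) 6-8(w=2)

step 1: add edge 6-8 (w=2); MST = {6-8(w=2)}
step 2: add edge 1-8 (w=3); MST = {1-8(w=3) 6-8(w=2)}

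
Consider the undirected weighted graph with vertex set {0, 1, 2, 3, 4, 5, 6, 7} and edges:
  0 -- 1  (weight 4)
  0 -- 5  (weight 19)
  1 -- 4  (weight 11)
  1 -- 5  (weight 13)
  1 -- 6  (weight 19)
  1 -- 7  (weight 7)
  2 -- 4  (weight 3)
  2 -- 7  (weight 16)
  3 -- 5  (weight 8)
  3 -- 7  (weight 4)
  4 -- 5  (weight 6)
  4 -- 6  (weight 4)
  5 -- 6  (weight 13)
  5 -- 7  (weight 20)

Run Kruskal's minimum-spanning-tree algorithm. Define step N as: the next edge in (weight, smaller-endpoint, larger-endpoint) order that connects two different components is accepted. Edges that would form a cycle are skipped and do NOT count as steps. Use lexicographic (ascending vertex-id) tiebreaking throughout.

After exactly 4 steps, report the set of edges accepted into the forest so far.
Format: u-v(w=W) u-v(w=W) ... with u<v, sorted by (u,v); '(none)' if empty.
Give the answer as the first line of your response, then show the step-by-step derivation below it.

0-1(w=4) 2-4(w=3) 3-7(w=4) 4-6(w=4)

step 1: add edge 2-4 (w=3); MST = {2-4(w=3)}
step 2: add edge 0-1 (w=4); MST = {0-1(w=4) 2-4(w=3)}
step 3: add edge 3-7 (w=4); MST = {0-1(w=4) 2-4(w=3) 3-7(w=4)}
step 4: add edge 4-6 (w=4); MST = {0-1(w=4) 2-4(w=3) 3-7(w=4) 4-6(w=4)}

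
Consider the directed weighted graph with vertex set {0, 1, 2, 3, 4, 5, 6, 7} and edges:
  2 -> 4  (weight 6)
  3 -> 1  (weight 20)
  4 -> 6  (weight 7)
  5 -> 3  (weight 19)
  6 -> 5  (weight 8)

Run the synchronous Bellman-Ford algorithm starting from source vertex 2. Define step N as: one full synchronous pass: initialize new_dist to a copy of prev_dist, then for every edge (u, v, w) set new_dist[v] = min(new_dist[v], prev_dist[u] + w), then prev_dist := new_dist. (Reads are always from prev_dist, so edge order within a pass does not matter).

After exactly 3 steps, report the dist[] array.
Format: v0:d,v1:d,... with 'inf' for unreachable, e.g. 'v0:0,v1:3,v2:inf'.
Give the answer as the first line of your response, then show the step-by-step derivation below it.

v0:inf,v1:inf,v2:0,v3:inf,v4:6,v5:21,v6:13,v7:inf

step 1: dist = v0:inf,v1:inf,v2:0,v3:inf,v4:6,v5:inf,v6:inf,v7:inf
step 2: dist = v0:inf,v1:inf,v2:0,v3:inf,v4:6,v5:inf,v6:13,v7:inf
step 3: dist = v0:inf,v1:inf,v2:0,v3:inf,v4:6,v5:21,v6:13,v7:inf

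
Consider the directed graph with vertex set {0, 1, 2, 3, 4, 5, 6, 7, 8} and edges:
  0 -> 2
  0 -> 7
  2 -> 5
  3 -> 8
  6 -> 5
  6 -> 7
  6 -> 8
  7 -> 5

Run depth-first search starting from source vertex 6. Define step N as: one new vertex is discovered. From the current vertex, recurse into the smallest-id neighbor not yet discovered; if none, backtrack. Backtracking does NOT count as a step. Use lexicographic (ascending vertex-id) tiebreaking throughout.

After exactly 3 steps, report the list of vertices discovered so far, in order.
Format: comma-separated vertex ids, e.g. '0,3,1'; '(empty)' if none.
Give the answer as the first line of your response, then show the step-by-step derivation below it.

6,5,7

step 1: discover 6; path=6; order=6
step 2: discover 5; path=6>5; order=6,5
step 3: discover 7; path=6>7; order=6,5,7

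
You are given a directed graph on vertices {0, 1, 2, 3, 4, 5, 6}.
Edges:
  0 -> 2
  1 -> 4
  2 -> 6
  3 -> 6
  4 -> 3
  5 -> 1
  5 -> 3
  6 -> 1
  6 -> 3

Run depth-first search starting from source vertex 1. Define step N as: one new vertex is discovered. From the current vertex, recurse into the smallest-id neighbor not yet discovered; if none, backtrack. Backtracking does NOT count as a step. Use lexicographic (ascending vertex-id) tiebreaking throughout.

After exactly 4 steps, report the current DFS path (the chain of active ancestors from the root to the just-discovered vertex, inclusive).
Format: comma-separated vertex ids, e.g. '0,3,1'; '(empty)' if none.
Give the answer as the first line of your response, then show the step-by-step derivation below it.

1,4,3,6

step 1: discover 1; path=1; order=1
step 2: discover 4; path=1>4; order=1,4
step 3: discover 3; path=1>4>3; order=1,4,3
step 4: discover 6; path=1>4>3>6; order=1,4,3,6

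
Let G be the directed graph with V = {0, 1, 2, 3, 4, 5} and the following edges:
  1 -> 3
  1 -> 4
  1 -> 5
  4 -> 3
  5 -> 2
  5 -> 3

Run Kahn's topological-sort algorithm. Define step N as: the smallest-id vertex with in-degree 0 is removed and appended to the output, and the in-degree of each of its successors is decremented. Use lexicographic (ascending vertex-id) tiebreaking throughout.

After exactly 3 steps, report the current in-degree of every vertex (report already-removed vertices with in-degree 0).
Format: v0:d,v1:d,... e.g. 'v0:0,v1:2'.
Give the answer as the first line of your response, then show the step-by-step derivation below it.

v0:0,v1:0,v2:1,v3:1,v4:0,v5:0

step 1: output 0; order=[0]; indeg=(0,0,1,3,1,1)
step 2: output 1; order=[0,1]; indeg=(0,0,1,2,0,0)
step 3: output 4; order=[0,1,4]; indeg=(0,0,1,1,0,0)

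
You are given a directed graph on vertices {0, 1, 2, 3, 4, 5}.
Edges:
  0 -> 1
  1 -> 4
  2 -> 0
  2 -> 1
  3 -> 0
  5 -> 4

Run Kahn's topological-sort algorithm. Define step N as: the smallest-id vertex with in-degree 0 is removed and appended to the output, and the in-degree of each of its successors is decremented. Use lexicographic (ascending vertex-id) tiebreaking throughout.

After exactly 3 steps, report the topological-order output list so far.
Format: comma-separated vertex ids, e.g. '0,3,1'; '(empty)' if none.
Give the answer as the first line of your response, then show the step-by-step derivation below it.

2,3,0

step 1: output 2; order=[2]; indeg=(1,1,0,0,2,0)
step 2: output 3; order=[2,3]; indeg=(0,1,0,0,2,0)
step 3: output 0; order=[2,3,0]; indeg=(0,0,0,0,2,0)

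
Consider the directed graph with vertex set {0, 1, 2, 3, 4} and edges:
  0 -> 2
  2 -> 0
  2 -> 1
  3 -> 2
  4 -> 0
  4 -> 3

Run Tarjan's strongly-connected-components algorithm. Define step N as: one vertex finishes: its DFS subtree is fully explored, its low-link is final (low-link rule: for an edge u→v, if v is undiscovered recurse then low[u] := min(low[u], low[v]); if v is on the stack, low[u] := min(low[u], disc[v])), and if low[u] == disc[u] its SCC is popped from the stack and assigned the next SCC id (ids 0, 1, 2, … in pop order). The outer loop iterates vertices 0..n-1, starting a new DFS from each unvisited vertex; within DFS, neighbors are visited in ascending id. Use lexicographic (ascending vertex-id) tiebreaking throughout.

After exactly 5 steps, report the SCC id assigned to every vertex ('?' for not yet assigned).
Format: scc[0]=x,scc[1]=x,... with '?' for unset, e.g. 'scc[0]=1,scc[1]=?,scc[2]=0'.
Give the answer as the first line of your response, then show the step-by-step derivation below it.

scc[0]=1,scc[1]=0,scc[2]=1,scc[3]=2,scc[4]=3

step 1: low=(low[0]=0,low[1]=2,low[2]=0,low[3]=?,low[4]=?); scc=(scc[0]=?,scc[1]=0,scc[2]=?,scc[3]=?,scc[4]=?)
step 2: low=(low[0]=0,low[1]=2,low[2]=0,low[3]=?,low[4]=?); scc=(scc[0]=?,scc[1]=0,scc[2]=?,scc[3]=?,scc[4]=?)
step 3: low=(low[0]=0,low[1]=2,low[2]=0,low[3]=?,low[4]=?); scc=(scc[0]=1,scc[1]=0,scc[2]=1,scc[3]=?,scc[4]=?)
step 4: low=(low[0]=0,low[1]=2,low[2]=0,low[3]=3,low[4]=?); scc=(scc[0]=1,scc[1]=0,scc[2]=1,scc[3]=2,scc[4]=?)
step 5: low=(low[0]=0,low[1]=2,low[2]=0,low[3]=3,low[4]=4); scc=(scc[0]=1,scc[1]=0,scc[2]=1,scc[3]=2,scc[4]=3)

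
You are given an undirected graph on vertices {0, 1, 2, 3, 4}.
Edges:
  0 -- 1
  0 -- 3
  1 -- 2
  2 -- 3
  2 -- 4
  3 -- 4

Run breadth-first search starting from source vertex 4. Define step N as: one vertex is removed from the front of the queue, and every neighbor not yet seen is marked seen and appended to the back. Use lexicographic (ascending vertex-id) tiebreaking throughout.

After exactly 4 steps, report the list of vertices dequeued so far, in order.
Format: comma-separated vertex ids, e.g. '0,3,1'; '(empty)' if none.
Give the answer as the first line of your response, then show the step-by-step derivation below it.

4,2,3,1

step 1: dequeue 4; queue=[2,3]; order=4
step 2: dequeue 2; queue=[3,1]; order=4,2
step 3: dequeue 3; queue=[1,0]; order=4,2,3
step 4: dequeue 1; queue=[0]; order=4,2,3,1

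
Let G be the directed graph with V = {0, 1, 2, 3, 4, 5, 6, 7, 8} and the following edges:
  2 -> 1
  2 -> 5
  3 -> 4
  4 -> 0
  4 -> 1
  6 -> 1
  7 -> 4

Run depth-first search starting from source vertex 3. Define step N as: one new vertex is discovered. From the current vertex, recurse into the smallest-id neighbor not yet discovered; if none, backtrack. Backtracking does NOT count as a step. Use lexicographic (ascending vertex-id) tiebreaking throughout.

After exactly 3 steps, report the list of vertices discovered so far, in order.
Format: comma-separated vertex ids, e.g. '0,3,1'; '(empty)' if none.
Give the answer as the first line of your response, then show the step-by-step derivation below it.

3,4,0

step 1: discover 3; path=3; order=3
step 2: discover 4; path=3>4; order=3,4
step 3: discover 0; path=3>4>0; order=3,4,0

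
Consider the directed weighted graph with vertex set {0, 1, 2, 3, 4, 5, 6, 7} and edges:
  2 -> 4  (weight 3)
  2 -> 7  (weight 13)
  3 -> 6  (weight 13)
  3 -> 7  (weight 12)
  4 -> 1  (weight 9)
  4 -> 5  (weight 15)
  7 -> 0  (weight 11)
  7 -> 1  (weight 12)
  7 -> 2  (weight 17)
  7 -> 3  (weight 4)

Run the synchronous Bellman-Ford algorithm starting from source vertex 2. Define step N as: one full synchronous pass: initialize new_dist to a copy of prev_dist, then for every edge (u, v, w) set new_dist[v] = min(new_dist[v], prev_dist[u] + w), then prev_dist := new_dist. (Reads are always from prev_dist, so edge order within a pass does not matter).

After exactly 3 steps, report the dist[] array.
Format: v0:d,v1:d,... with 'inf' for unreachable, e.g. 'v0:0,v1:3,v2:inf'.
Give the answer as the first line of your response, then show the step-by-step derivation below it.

v0:24,v1:12,v2:0,v3:17,v4:3,v5:18,v6:30,v7:13

step 1: dist = v0:inf,v1:inf,v2:0,v3:inf,v4:3,v5:inf,v6:inf,v7:13
step 2: dist = v0:24,v1:12,v2:0,v3:17,v4:3,v5:18,v6:inf,v7:13
step 3: dist = v0:24,v1:12,v2:0,v3:17,v4:3,v5:18,v6:30,v7:13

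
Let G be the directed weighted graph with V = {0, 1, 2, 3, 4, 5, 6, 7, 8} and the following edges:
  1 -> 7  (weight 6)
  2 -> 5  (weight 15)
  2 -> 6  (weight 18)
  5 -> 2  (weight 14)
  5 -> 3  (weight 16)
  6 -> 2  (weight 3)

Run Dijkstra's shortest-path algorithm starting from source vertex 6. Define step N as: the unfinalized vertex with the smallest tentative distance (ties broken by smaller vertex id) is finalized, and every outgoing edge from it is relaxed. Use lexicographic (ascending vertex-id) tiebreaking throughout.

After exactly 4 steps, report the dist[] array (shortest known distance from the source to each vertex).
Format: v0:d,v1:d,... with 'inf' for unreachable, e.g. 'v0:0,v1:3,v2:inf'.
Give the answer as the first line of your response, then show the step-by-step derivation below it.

v0:inf,v1:inf,v2:3,v3:34,v4:inf,v5:18,v6:0,v7:inf,v8:inf

step 1: dist = v0:inf,v1:inf,v2:3,v3:inf,v4:inf,v5:inf,v6:0,v7:inf,v8:inf
step 2: dist = v0:inf,v1:inf,v2:3,v3:inf,v4:inf,v5:18,v6:0,v7:inf,v8:inf
step 3: dist = v0:inf,v1:inf,v2:3,v3:34,v4:inf,v5:18,v6:0,v7:inf,v8:inf
step 4: dist = v0:inf,v1:inf,v2:3,v3:34,v4:inf,v5:18,v6:0,v7:inf,v8:inf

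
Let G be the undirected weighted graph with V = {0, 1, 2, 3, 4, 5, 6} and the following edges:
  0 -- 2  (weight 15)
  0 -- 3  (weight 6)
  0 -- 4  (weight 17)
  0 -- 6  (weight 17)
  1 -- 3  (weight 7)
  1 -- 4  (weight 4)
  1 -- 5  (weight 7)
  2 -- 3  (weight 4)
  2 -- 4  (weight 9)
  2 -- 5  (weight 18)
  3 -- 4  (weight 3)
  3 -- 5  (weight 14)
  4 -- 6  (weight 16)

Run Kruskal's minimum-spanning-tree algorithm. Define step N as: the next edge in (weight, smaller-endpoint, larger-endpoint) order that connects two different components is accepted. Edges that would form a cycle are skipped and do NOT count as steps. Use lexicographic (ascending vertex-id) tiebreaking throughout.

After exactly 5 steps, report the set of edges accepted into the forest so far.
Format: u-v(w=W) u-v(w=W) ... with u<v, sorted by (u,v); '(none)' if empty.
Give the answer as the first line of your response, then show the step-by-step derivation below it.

0-3(w=6) 1-4(w=4) 1-5(w=7) 2-3(w=4) 3-4(w=3)

step 1: add edge 3-4 (w=3); MST = {3-4(w=3)}
step 2: add edge 1-4 (w=4); MST = {1-4(w=4) 3-4(w=3)}
step 3: add edge 2-3 (w=4); MST = {1-4(w=4) 2-3(w=4) 3-4(w=3)}
step 4: add edge 0-3 (w=6); MST = {0-3(w=6) 1-4(w=4) 2-3(w=4) 3-4(w=3)}
step 5: add edge 1-5 (w=7); MST = {0-3(w=6) 1-4(w=4) 1-5(w=7) 2-3(w=4) 3-4(w=3)}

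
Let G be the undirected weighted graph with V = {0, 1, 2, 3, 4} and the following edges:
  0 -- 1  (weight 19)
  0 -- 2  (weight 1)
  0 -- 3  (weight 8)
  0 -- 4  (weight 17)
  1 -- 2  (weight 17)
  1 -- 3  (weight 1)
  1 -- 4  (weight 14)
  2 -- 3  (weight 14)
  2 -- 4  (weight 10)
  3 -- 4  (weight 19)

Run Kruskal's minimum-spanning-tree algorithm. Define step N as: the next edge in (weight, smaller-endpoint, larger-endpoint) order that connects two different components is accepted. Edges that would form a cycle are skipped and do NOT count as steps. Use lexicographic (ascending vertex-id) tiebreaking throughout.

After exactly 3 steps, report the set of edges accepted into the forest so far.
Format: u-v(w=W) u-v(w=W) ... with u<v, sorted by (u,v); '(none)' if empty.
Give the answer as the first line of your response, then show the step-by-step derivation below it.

0-2(w=1) 0-3(w=8) 1-3(w=1)

step 1: add edge 0-2 (w=1); MST = {0-2(w=1)}
step 2: add edge 1-3 (w=1); MST = {0-2(w=1) 1-3(w=1)}
step 3: add edge 0-3 (w=8); MST = {0-2(w=1) 0-3(w=8) 1-3(w=1)}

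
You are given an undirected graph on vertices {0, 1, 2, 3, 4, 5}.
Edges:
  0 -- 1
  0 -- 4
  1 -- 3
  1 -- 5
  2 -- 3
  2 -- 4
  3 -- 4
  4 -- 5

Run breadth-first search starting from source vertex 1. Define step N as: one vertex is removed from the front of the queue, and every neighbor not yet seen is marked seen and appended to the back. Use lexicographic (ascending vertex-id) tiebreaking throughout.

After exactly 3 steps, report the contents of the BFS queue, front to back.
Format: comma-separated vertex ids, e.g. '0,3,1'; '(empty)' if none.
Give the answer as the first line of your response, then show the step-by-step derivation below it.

5,4,2

step 1: dequeue 1; queue=[0,3,5]; order=1
step 2: dequeue 0; queue=[3,5,4]; order=1,0
step 3: dequeue 3; queue=[5,4,2]; order=1,0,3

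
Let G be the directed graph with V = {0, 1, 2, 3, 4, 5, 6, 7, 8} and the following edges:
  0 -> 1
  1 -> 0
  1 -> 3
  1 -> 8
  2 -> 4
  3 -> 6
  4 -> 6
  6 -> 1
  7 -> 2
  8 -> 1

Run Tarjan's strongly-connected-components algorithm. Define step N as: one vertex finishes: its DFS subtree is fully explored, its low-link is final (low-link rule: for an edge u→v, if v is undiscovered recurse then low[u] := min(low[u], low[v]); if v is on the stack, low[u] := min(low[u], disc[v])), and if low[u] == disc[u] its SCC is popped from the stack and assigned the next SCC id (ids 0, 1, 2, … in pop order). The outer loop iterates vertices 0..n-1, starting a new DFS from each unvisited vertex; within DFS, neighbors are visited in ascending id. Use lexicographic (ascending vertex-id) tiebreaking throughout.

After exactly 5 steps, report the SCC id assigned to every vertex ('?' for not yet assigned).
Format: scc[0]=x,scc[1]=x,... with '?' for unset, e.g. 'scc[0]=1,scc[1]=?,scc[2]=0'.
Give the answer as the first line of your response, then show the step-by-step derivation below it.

scc[0]=0,scc[1]=0,scc[2]=?,scc[3]=0,scc[4]=?,scc[5]=?,scc[6]=0,scc[7]=?,scc[8]=0

step 1: low=(low[0]=0,low[1]=0,low[2]=?,low[3]=2,low[4]=?,low[5]=?,low[6]=1,low[7]=?,low[8]=?); scc=(scc[0]=?,scc[1]=?,scc[2]=?,scc[3]=?,scc[4]=?,scc[5]=?,scc[6]=?,scc[7]=?,scc[8]=?)
step 2: low=(low[0]=0,low[1]=0,low[2]=?,low[3]=1,low[4]=?,low[5]=?,low[6]=1,low[7]=?,low[8]=?); scc=(scc[0]=?,scc[1]=?,scc[2]=?,scc[3]=?,scc[4]=?,scc[5]=?,scc[6]=?,scc[7]=?,scc[8]=?)
step 3: low=(low[0]=0,low[1]=0,low[2]=?,low[3]=1,low[4]=?,low[5]=?,low[6]=1,low[7]=?,low[8]=1); scc=(scc[0]=?,scc[1]=?,scc[2]=?,scc[3]=?,scc[4]=?,scc[5]=?,scc[6]=?,scc[7]=?,scc[8]=?)
step 4: low=(low[0]=0,low[1]=0,low[2]=?,low[3]=1,low[4]=?,low[5]=?,low[6]=1,low[7]=?,low[8]=1); scc=(scc[0]=?,scc[1]=?,scc[2]=?,scc[3]=?,scc[4]=?,scc[5]=?,scc[6]=?,scc[7]=?,scc[8]=?)
step 5: low=(low[0]=0,low[1]=0,low[2]=?,low[3]=1,low[4]=?,low[5]=?,low[6]=1,low[7]=?,low[8]=1); scc=(scc[0]=0,scc[1]=0,scc[2]=?,scc[3]=0,scc[4]=?,scc[5]=?,scc[6]=0,scc[7]=?,scc[8]=0)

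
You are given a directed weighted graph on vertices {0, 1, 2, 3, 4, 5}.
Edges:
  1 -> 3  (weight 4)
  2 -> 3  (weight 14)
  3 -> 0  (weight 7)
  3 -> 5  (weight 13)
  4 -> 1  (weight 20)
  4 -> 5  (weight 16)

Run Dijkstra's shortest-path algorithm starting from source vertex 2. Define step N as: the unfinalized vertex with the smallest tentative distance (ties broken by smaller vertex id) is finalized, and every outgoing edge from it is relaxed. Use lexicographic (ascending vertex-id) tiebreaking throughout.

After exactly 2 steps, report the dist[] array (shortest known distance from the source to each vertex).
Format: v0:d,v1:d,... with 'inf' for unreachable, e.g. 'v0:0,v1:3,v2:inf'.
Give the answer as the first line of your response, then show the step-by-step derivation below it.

v0:21,v1:inf,v2:0,v3:14,v4:inf,v5:27

step 1: dist = v0:inf,v1:inf,v2:0,v3:14,v4:inf,v5:inf
step 2: dist = v0:21,v1:inf,v2:0,v3:14,v4:inf,v5:27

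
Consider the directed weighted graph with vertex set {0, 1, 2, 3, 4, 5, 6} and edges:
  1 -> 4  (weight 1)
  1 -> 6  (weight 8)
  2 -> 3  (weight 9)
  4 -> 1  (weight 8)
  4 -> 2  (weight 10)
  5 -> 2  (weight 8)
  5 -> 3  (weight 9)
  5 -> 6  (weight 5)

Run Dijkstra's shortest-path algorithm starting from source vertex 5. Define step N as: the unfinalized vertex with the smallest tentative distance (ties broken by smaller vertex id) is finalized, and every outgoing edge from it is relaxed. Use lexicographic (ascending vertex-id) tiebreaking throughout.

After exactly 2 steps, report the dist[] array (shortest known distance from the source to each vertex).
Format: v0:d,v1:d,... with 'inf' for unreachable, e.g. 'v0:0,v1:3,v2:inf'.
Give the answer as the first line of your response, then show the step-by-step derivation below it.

v0:inf,v1:inf,v2:8,v3:9,v4:inf,v5:0,v6:5

step 1: dist = v0:inf,v1:inf,v2:8,v3:9,v4:inf,v5:0,v6:5
step 2: dist = v0:inf,v1:inf,v2:8,v3:9,v4:inf,v5:0,v6:5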